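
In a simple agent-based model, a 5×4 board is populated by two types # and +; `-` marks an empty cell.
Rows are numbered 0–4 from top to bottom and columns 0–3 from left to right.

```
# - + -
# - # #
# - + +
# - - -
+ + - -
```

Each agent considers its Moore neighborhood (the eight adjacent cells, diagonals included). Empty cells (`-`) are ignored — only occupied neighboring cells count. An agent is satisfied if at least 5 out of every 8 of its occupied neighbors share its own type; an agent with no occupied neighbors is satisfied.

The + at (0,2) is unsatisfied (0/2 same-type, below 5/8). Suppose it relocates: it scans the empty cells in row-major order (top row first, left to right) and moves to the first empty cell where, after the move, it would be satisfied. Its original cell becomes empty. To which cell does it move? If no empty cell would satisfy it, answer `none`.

(3,2)

Vacating (0,2). Empty cells in order:
  (0,1): 0/3 same-type → still unsatisfied.
  (0,3): 0/2 same-type → still unsatisfied.
  (1,1): 1/5 same-type → still unsatisfied.
  (2,1): 1/5 same-type → still unsatisfied.
  (3,1): 3/5 same-type → still unsatisfied.
  (3,2): 3/3 same-type → satisfied — stop here.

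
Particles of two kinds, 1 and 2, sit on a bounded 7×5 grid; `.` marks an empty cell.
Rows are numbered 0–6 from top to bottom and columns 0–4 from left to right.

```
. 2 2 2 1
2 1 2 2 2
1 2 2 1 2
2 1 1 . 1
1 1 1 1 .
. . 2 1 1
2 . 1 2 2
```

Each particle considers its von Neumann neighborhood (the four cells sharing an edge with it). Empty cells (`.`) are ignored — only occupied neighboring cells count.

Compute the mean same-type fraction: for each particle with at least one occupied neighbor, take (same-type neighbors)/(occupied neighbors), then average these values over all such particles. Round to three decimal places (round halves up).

Row 0: (0,1)2 1/2 · (0,2)2 3/3 · (0,3)2 2/3 · (0,4)1 0/2
Row 1: (1,0)2 0/2 · (1,1)1 0/4 · (1,2)2 3/4 · (1,3)2 3/4 · (1,4)2 2/3
Row 2: (2,0)1 0/3 · (2,1)2 1/4 · (2,2)2 2/4 · (2,3)1 0/3 · (2,4)2 1/3
Row 3: (3,0)2 0/3 · (3,1)1 2/4 · (3,2)1 2/3 · (3,4)1 0/1
Row 4: (4,0)1 1/2 · (4,1)1 3/3 · (4,2)1 3/4 · (4,3)1 2/2
Row 5: (5,2)2 0/3 · (5,3)1 2/4 · (5,4)1 1/2
Row 6: (6,0)2 — no occupied neighbors · (6,2)1 0/2 · (6,3)2 1/3 · (6,4)2 1/2
Sum over 28 particles: 1/2 + 3/3 + 2/3 + 0/2 + 0/2 + 0/4 + 3/4 + 3/4 + 2/3 + 0/3 + 1/4 + 2/4 + 0/3 + 1/3 + 0/3 + 2/4 + 2/3 + 0/1 + 1/2 + 3/3 + 3/4 + 2/2 + 0/3 + 2/4 + 1/2 + 0/2 + 1/3 + 1/2 = 35/3; mean = 35/3 ÷ 28 = 5/12 = 0.416666… → 0.417.

0.417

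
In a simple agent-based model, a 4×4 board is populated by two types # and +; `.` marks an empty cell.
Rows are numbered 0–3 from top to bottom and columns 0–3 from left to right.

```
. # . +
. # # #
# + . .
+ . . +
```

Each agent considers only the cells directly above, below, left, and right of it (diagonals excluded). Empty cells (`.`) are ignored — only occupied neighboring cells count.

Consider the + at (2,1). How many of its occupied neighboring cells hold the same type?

0

Occupied neighbors of (2,1): (1,1)=#, (2,0)=#.
Same type (+): 0 of 2.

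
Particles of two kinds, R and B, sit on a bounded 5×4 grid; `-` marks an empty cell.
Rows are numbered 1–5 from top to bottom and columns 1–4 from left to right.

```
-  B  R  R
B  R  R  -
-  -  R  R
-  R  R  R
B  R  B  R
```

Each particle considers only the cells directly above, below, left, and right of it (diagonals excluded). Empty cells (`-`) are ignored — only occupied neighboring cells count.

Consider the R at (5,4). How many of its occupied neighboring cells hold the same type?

Occupied neighbors of (5,4): (4,4)=R, (5,3)=B.
Same type (R): 1 of 2.

1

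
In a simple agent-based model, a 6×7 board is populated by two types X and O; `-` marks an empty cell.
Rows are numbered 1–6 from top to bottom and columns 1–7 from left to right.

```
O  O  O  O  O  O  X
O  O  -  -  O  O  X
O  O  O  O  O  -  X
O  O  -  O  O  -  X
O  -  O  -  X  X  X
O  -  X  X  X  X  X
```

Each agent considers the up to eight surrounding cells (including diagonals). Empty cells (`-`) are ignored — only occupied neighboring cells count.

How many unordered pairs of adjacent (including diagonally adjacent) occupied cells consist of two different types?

10

Scan each occupied cell's neighbors to the right and below (and the two forward diagonals) so each pair is counted once.
From row 1: 3 unlike of 19 pairs (running 3/19).
From row 2: 2 unlike of 13 pairs (running 5/32).
From row 3: 0 unlike of 15 pairs (running 5/47).
From row 4: 3 unlike of 11 pairs (running 8/58).
From row 5: 2 unlike of 13 pairs (running 10/71).
From row 6: 0 unlike of 4 pairs (running 10/75).
Total adjacent occupied pairs: 75; unlike-type pairs: 10.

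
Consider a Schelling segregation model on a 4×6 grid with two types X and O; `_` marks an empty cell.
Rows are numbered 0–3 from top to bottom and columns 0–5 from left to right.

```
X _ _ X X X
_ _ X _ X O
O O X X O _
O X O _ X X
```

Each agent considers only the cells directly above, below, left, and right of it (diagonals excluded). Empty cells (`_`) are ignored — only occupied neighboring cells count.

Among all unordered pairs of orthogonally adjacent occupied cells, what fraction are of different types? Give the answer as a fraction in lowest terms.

Scan each occupied cell's neighbors to the right and below so each pair is counted once.
From row 0: 1 unlike of 4 pairs (running 1/4).
From row 1: 2 unlike of 3 pairs (running 3/7).
From row 2: 5 unlike of 8 pairs (running 8/15).
From row 3: 2 unlike of 3 pairs (running 10/18).
Total adjacent occupied pairs: 18; unlike-type pairs: 10.
10/18 reduces to 5/9.

5/9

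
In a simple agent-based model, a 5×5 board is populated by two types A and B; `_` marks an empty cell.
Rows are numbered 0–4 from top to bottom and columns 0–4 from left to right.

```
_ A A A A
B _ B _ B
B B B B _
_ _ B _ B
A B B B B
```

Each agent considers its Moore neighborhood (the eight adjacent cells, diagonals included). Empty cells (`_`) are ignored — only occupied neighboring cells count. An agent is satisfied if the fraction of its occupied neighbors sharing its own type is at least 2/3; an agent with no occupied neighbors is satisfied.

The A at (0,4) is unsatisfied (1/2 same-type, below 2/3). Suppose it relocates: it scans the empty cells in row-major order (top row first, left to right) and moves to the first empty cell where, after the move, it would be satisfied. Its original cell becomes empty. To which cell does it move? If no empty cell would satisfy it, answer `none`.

none

Vacating (0,4). Empty cells in order:
  (0,0): 1/2 same-type → still unsatisfied.
  (1,1): 2/7 same-type → still unsatisfied.
  (1,3): 2/6 same-type → still unsatisfied.
  (2,4): 0/3 same-type → still unsatisfied.
  (3,0): 1/4 same-type → still unsatisfied.
  (3,1): 1/7 same-type → still unsatisfied.
  (3,3): 0/7 same-type → still unsatisfied.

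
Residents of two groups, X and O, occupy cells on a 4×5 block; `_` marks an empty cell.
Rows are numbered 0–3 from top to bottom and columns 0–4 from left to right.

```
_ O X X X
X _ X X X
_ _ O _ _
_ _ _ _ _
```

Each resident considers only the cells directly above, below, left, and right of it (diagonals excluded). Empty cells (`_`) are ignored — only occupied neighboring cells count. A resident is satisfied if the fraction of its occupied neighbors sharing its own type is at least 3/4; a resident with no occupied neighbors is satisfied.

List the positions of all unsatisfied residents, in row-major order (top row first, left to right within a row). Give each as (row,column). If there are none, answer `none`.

Row 0: (0,1)O 0/1 not · (0,2)X 2/3 not · (0,3)X 3/3 satisfied · (0,4)X 2/2 satisfied
Row 1: (1,0)X 0/0 satisfied · (1,2)X 2/3 not · (1,3)X 3/3 satisfied · (1,4)X 2/2 satisfied
Row 2: (2,2)O 0/1 not

(0,1), (0,2), (1,2), (2,2)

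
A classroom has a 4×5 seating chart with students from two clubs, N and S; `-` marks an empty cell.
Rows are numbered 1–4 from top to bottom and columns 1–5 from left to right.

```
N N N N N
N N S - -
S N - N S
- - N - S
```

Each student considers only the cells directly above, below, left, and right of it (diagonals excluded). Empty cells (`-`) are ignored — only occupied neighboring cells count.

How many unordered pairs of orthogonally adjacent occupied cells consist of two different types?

5

Scan each occupied cell's neighbors to the right and below so each pair is counted once.
Row 1: N(1,1)–N(1,2)= N(1,1)–N(2,1)= N(1,2)–N(1,3)= N(1,2)–N(2,2)= N(1,3)–N(1,4)= N(1,3)–S(2,3)≠ N(1,4)–N(1,5)=  → 1/7 unlike.
Row 2: N(2,1)–N(2,2)= N(2,1)–S(3,1)≠ N(2,2)–S(2,3)≠ N(2,2)–N(3,2)=  → 2/4 unlike.
Row 3: S(3,1)–N(3,2)≠ N(3,4)–S(3,5)≠ S(3,5)–S(4,5)=  → 2/3 unlike.
Total adjacent occupied pairs: 14; unlike-type pairs: 5.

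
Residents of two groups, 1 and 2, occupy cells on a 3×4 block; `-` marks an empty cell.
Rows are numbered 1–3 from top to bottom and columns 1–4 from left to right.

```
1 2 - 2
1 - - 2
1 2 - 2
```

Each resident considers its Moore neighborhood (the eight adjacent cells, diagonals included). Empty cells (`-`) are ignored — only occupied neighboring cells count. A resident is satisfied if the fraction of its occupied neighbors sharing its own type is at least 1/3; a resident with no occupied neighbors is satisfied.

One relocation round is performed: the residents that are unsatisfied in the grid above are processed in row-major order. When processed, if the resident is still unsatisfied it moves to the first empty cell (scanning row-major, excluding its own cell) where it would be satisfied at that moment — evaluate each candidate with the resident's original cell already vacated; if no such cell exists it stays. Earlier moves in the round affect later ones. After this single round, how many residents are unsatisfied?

0

Initially unsatisfied (in order): (1,2), (3,2).
  (1,2) → (1,3).
  (3,2) → (1,2).
Resulting grid:
1 2 2 2
1 - - 2
1 - - 2
All satisfied now.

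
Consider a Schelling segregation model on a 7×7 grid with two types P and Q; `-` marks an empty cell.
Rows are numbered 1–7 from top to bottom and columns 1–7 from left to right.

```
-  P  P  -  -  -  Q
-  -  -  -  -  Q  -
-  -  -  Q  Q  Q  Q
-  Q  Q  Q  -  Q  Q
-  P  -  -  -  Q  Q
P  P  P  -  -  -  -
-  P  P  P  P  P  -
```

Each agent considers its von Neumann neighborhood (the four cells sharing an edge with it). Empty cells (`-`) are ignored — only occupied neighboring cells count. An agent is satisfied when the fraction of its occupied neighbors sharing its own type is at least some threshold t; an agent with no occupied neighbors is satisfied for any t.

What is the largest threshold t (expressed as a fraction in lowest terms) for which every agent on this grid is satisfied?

1/2

(1,2)P 1/1
(1,3)P 1/1
(1,7)Q — no occupied neighbors
(2,6)Q 1/1
(3,4)Q 2/2
(3,5)Q 2/2
(3,6)Q 4/4
(3,7)Q 2/2
(4,2)Q 1/2
(4,3)Q 2/2
(4,4)Q 2/2
(4,6)Q 3/3
(4,7)Q 3/3
(5,2)P 1/2
(5,6)Q 2/2
(5,7)Q 2/2
(6,1)P 1/1
(6,2)P 4/4
(6,3)P 2/2
(7,2)P 2/2
(7,3)P 3/3
(7,4)P 2/2
(7,5)P 2/2
(7,6)P 1/1
The smallest same-type fraction is 1/2 at (4,2), which reduces to 1/2. Any threshold above that leaves this agent unsatisfied.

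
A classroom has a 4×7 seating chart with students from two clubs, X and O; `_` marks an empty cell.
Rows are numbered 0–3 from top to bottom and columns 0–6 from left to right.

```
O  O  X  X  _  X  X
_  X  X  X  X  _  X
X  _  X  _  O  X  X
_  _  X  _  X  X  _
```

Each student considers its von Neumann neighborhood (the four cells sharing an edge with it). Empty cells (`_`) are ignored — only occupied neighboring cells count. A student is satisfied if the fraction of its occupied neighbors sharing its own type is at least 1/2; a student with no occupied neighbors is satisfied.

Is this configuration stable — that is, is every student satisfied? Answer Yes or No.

(0,0)O 1/1 satisfied
(0,1)O 1/3 not
(0,2)X 2/3 satisfied
(0,3)X 2/2 satisfied
(0,5)X 1/1 satisfied
(0,6)X 2/2 satisfied
(1,1)X 1/2 satisfied
(1,2)X 4/4 satisfied
(1,3)X 3/3 satisfied
(1,4)X 1/2 satisfied
(1,6)X 2/2 satisfied
(2,0)X 0/0 satisfied
(2,2)X 2/2 satisfied
(2,4)O 0/3 not
(2,5)X 2/3 satisfied
(2,6)X 2/2 satisfied
(3,2)X 1/1 satisfied
(3,4)X 1/2 satisfied
(3,5)X 2/2 satisfied
For instance (0,1) has only 1/3 same-type neighbors, below 1/2.

No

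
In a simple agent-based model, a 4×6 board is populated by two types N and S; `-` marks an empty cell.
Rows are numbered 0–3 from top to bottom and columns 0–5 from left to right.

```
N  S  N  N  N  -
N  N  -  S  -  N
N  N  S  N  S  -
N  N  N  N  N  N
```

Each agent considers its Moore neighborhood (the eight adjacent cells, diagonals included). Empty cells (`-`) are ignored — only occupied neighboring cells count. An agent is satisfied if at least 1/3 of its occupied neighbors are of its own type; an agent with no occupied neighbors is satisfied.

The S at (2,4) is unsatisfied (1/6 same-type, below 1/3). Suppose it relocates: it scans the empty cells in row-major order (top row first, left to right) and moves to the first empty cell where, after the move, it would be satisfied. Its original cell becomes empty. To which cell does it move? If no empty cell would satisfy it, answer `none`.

(1,2)

Vacating (2,4). Empty cells in order:
  (0,5): 0/2 same-type → still unsatisfied.
  (1,2): 3/8 same-type → satisfied — stop here.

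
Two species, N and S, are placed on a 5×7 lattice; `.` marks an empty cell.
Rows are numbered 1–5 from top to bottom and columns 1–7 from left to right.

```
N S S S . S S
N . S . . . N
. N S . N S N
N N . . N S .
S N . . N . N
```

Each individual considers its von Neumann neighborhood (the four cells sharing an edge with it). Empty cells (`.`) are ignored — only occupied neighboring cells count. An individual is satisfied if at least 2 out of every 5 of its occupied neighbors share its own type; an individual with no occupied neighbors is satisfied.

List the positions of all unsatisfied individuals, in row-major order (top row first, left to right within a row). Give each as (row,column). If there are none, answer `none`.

(3,6), (5,1)

Row 1: (1,1)N 1/2 ok · (1,2)S 1/2 ok · (1,3)S 3/3 ok · (1,4)S 1/1 ok · (1,6)S 1/1 ok · (1,7)S 1/2 ok
Row 2: (2,1)N 1/1 ok · (2,3)S 2/2 ok · (2,7)N 1/2 ok
Row 3: (3,2)N 1/2 ok · (3,3)S 1/2 ok · (3,5)N 1/2 ok · (3,6)S 1/3 unhappy · (3,7)N 1/2 ok
Row 4: (4,1)N 1/2 ok · (4,2)N 3/3 ok · (4,5)N 2/3 ok · (4,6)S 1/2 ok
Row 5: (5,1)S 0/2 unhappy · (5,2)N 1/2 ok · (5,5)N 1/1 ok · (5,7)N 0/0 ok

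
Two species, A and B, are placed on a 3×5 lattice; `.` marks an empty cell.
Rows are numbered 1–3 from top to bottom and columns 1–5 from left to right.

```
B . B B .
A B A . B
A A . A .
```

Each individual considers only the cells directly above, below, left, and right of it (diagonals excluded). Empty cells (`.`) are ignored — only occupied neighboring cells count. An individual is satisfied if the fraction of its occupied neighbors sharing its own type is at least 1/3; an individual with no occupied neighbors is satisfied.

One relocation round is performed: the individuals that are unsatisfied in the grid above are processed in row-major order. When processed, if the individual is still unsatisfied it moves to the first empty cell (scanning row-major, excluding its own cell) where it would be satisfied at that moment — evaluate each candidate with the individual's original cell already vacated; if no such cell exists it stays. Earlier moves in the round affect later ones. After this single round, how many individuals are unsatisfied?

0

Initially unsatisfied (in order): (1,1), (2,2), (2,3).
  (1,1) → (1,2).
  (2,2) → (1,1).
  (2,3) → (2,2).
Resulting grid:
B B B B .
A A . . B
A A . A .
All satisfied now.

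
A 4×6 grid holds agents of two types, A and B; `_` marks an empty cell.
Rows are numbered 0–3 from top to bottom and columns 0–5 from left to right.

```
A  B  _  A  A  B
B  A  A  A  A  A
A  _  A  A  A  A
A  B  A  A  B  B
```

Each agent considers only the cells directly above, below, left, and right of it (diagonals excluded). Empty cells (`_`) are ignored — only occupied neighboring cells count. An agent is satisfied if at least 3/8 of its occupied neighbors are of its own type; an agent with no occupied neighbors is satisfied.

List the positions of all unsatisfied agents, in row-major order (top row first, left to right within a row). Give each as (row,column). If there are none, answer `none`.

Row 0: (0,0)A 0/2 not · (0,1)B 0/2 not · (0,3)A 2/2 satisfied · (0,4)A 2/3 satisfied · (0,5)B 0/2 not
Row 1: (1,0)B 0/3 not · (1,1)A 1/3 not · (1,2)A 3/3 satisfied · (1,3)A 4/4 satisfied · (1,4)A 4/4 satisfied · (1,5)A 2/3 satisfied
Row 2: (2,0)A 1/2 satisfied · (2,2)A 3/3 satisfied · (2,3)A 4/4 satisfied · (2,4)A 3/4 satisfied · (2,5)A 2/3 satisfied
Row 3: (3,0)A 1/2 satisfied · (3,1)B 0/2 not · (3,2)A 2/3 satisfied · (3,3)A 2/3 satisfied · (3,4)B 1/3 not · (3,5)B 1/2 satisfied

(0,0), (0,1), (0,5), (1,0), (1,1), (3,1), (3,4)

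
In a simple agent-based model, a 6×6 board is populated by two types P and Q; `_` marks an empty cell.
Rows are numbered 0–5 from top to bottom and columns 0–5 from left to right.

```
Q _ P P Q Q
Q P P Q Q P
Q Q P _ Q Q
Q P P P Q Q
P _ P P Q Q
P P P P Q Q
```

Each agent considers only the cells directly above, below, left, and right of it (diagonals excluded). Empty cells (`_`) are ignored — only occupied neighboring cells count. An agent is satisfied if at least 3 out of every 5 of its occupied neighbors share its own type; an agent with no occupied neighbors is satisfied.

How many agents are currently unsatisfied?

9

(0,0)Q 1/1 ✓
(0,2)P 2/2 ✓
(0,3)P 1/3 ✗
(0,4)Q 2/3 ✓
(0,5)Q 1/2 ✗
(1,0)Q 2/3 ✓
(1,1)P 1/3 ✗
(1,2)P 3/4 ✓
(1,3)Q 1/3 ✗
(1,4)Q 3/4 ✓
(1,5)P 0/3 ✗
(2,0)Q 3/3 ✓
(2,1)Q 1/4 ✗
(2,2)P 2/3 ✓
(2,4)Q 3/3 ✓
(2,5)Q 2/3 ✓
(3,0)Q 1/3 ✗
(3,1)P 1/3 ✗
(3,2)P 4/4 ✓
(3,3)P 2/3 ✓
(3,4)Q 3/4 ✓
(3,5)Q 3/3 ✓
(4,0)P 1/2 ✗
(4,2)P 3/3 ✓
(4,3)P 3/4 ✓
(4,4)Q 3/4 ✓
(4,5)Q 3/3 ✓
(5,0)P 2/2 ✓
(5,1)P 2/2 ✓
(5,2)P 3/3 ✓
(5,3)P 2/3 ✓
(5,4)Q 2/3 ✓
(5,5)Q 2/2 ✓
Unsatisfied: (0,3), (0,5), (1,1), (1,3), (1,5), (2,1), (3,0), (3,1), (4,0) — 9 in total.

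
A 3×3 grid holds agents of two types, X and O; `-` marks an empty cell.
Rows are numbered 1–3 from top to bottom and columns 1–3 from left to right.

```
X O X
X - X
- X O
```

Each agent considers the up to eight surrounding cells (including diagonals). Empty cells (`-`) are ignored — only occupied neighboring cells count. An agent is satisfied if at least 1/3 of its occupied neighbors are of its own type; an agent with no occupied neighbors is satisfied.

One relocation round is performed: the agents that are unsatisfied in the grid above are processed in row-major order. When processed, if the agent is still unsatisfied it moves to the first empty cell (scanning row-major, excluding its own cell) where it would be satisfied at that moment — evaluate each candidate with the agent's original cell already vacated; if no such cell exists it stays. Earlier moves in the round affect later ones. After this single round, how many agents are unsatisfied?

Initially unsatisfied (in order): (1,2), (3,3).
  (1,2): no empty cell satisfies it; stays.
  (3,3): no empty cell satisfies it; stays.
Resulting grid:
X O X
X - X
- X O
Unsatisfied now: (1,2), (3,3).

2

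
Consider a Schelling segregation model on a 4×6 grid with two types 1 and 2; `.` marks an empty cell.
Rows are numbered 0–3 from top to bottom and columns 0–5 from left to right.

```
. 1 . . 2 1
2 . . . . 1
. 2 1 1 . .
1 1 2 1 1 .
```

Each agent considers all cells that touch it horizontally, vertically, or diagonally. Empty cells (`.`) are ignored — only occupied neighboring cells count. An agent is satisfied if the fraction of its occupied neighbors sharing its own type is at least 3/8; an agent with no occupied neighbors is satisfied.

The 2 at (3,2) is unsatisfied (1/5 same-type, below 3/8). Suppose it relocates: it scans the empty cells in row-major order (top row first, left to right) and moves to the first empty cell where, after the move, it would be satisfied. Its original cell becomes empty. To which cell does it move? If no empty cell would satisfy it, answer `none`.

(0,0)

Vacating (3,2). Empty cells in order:
  (0,0): 1/2 same-type → satisfied — stop here.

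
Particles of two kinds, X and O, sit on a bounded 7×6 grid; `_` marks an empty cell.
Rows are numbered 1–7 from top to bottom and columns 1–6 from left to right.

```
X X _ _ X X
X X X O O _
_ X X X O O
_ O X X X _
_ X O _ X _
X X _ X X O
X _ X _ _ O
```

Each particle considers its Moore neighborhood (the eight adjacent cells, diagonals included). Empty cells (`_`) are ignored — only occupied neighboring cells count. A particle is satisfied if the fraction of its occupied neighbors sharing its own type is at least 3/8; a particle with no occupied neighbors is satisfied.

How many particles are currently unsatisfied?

5

(1,1)X 3/3 ✓
(1,2)X 4/4 ✓
(1,5)X 1/3 ✗
(1,6)X 1/2 ✓
(2,1)X 4/4 ✓
(2,2)X 6/6 ✓
(2,3)X 5/6 ✓
(2,4)O 2/6 ✗
(2,5)O 3/6 ✓
(3,2)X 5/6 ✓
(3,3)X 6/8 ✓
(3,4)X 5/8 ✓
(3,5)O 3/6 ✓
(3,6)O 2/3 ✓
(4,2)O 1/5 ✗
(4,3)X 5/7 ✓
(4,4)X 5/7 ✓
(4,5)X 3/5 ✓
(5,2)X 3/5 ✓
(5,3)O 1/6 ✗
(5,5)X 4/5 ✓
(6,1)X 3/3 ✓
(6,2)X 4/5 ✓
(6,4)X 3/4 ✓
(6,5)X 2/4 ✓
(6,6)O 1/3 ✗
(7,1)X 2/2 ✓
(7,3)X 2/2 ✓
(7,6)O 1/2 ✓
Unsatisfied: (1,5), (2,4), (4,2), (5,3), (6,6) — 5 in total.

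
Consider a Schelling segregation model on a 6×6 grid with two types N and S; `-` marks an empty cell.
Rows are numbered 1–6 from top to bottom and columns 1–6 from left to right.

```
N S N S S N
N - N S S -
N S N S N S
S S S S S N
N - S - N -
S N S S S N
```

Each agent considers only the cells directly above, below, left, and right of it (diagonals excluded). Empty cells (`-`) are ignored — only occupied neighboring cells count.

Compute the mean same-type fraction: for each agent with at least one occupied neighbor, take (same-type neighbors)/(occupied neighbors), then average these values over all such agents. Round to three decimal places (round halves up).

Row 1: (1,1)N 1/2 · (1,2)S 0/2 · (1,3)N 1/3 · (1,4)S 2/3 · (1,5)S 2/3 · (1,6)N 0/1
Row 2: (2,1)N 2/2 · (2,3)N 2/3 · (2,4)S 3/4 · (2,5)S 2/3
Row 3: (3,1)N 1/3 · (3,2)S 1/3 · (3,3)N 1/4 · (3,4)S 2/4 · (3,5)N 0/4 · (3,6)S 0/2
Row 4: (4,1)S 1/3 · (4,2)S 3/3 · (4,3)S 3/4 · (4,4)S 3/3 · (4,5)S 1/4 · (4,6)N 0/2
Row 5: (5,1)N 0/2 · (5,3)S 2/2 · (5,5)N 0/2
Row 6: (6,1)S 0/2 · (6,2)N 0/2 · (6,3)S 2/3 · (6,4)S 2/2 · (6,5)S 1/3 · (6,6)N 0/1
Sum over 31 agents: 1/2 + 0/2 + 1/3 + 2/3 + 2/3 + 0/1 + 2/2 + 2/3 + 3/4 + 2/3 + 1/3 + 1/3 + 1/4 + 2/4 + 0/4 + 0/2 + 1/3 + 3/3 + 3/4 + 3/3 + 1/4 + 0/2 + 0/2 + 2/2 + 0/2 + 0/2 + 0/2 + 2/3 + 2/2 + 1/3 + 0/1 = 13; mean = 13 ÷ 31 = 13/31 = 0.419354… → 0.419.

0.419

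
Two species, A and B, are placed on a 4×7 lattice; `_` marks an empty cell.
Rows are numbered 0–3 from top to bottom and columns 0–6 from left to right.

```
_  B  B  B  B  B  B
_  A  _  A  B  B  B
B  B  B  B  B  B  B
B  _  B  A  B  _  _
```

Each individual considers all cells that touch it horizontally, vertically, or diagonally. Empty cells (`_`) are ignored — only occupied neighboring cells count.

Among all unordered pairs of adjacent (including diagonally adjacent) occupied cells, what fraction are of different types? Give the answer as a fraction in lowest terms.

17/54

Scan each occupied cell's neighbors to the right and below (and the two forward diagonals) so each pair is counted once.
Row 0: B(0,1)–B(0,2)= B(0,1)–A(1,1)≠ B(0,2)–B(0,3)= B(0,2)–A(1,3)≠ B(0,2)–A(1,1)≠ B(0,3)–B(0,4)= B(0,3)–A(1,3)≠ B(0,3)–B(1,4)= B(0,4)–B(0,5)= B(0,4)–B(1,4)= B(0,4)–B(1,5)= B(0,4)–A(1,3)≠ B(0,5)–B(0,6)= B(0,5)–B(1,5)= B(0,5)–B(1,6)= B(0,5)–B(1,4)= B(0,6)–B(1,6)= B(0,6)–B(1,5)=  → 5/18 unlike.
Row 1: A(1,1)–B(2,1)≠ A(1,1)–B(2,2)≠ A(1,1)–B(2,0)≠ A(1,3)–B(1,4)≠ A(1,3)–B(2,3)≠ A(1,3)–B(2,4)≠ A(1,3)–B(2,2)≠ B(1,4)–B(1,5)= B(1,4)–B(2,4)= B(1,4)–B(2,5)= B(1,4)–B(2,3)= B(1,5)–B(1,6)= B(1,5)–B(2,5)= B(1,5)–B(2,6)= B(1,5)–B(2,4)= B(1,6)–B(2,6)= B(1,6)–B(2,5)=  → 7/17 unlike.
Row 2: B(2,0)–B(2,1)= B(2,0)–B(3,0)= B(2,1)–B(2,2)= B(2,1)–B(3,2)= B(2,1)–B(3,0)= B(2,2)–B(2,3)= B(2,2)–B(3,2)= B(2,2)–A(3,3)≠ B(2,3)–B(2,4)= B(2,3)–A(3,3)≠ B(2,3)–B(3,4)= B(2,3)–B(3,2)= B(2,4)–B(2,5)= B(2,4)–B(3,4)= B(2,4)–A(3,3)≠ B(2,5)–B(2,6)= B(2,5)–B(3,4)=  → 3/17 unlike.
Row 3: B(3,2)–A(3,3)≠ A(3,3)–B(3,4)≠  → 2/2 unlike.
Total adjacent occupied pairs: 54; unlike-type pairs: 17.
17/54 is already in lowest terms.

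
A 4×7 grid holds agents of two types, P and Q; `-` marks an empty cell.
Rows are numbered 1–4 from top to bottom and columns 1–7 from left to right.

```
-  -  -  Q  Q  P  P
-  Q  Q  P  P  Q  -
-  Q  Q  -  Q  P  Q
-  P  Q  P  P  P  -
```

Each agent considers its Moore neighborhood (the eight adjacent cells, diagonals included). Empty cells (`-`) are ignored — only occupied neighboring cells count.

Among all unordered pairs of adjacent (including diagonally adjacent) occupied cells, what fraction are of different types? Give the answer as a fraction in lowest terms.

Scan each occupied cell's neighbors to the right and below (and the two forward diagonals) so each pair is counted once.
Row 1: Q(1,4)–Q(1,5)= Q(1,4)–P(2,4)≠ Q(1,4)–P(2,5)≠ Q(1,4)–Q(2,3)= Q(1,5)–P(1,6)≠ Q(1,5)–P(2,5)≠ Q(1,5)–Q(2,6)= Q(1,5)–P(2,4)≠ P(1,6)–P(1,7)= P(1,6)–Q(2,6)≠ P(1,6)–P(2,5)= P(1,7)–Q(2,6)≠  → 7/12 unlike.
Row 2: Q(2,2)–Q(2,3)= Q(2,2)–Q(3,2)= Q(2,2)–Q(3,3)= Q(2,3)–P(2,4)≠ Q(2,3)–Q(3,3)= Q(2,3)–Q(3,2)= P(2,4)–P(2,5)= P(2,4)–Q(3,5)≠ P(2,4)–Q(3,3)≠ P(2,5)–Q(2,6)≠ P(2,5)–Q(3,5)≠ P(2,5)–P(3,6)= Q(2,6)–P(3,6)≠ Q(2,6)–Q(3,7)= Q(2,6)–Q(3,5)=  → 6/15 unlike.
Row 3: Q(3,2)–Q(3,3)= Q(3,2)–P(4,2)≠ Q(3,2)–Q(4,3)= Q(3,3)–Q(4,3)= Q(3,3)–P(4,4)≠ Q(3,3)–P(4,2)≠ Q(3,5)–P(3,6)≠ Q(3,5)–P(4,5)≠ Q(3,5)–P(4,6)≠ Q(3,5)–P(4,4)≠ P(3,6)–Q(3,7)≠ P(3,6)–P(4,6)= P(3,6)–P(4,5)= Q(3,7)–P(4,6)≠  → 9/14 unlike.
Row 4: P(4,2)–Q(4,3)≠ Q(4,3)–P(4,4)≠ P(4,4)–P(4,5)= P(4,5)–P(4,6)=  → 2/4 unlike.
Total adjacent occupied pairs: 45; unlike-type pairs: 24.
24/45 reduces to 8/15.

8/15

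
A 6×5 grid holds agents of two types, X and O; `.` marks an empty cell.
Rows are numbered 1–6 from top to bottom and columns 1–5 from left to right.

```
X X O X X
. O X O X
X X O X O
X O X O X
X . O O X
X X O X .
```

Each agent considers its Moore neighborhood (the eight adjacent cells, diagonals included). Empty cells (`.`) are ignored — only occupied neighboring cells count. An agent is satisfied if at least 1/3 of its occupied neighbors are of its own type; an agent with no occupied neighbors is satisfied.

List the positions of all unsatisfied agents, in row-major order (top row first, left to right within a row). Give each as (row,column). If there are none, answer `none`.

Row 1: (1,1)X 1/2 satisfied · (1,2)X 2/4 satisfied · (1,3)O 2/5 satisfied · (1,4)X 3/5 satisfied · (1,5)X 2/3 satisfied
Row 2: (2,2)O 2/7 not · (2,3)X 4/8 satisfied · (2,4)O 3/8 satisfied · (2,5)X 3/5 satisfied
Row 3: (3,1)X 2/4 satisfied · (3,2)X 4/7 satisfied · (3,3)O 4/8 satisfied · (3,4)X 4/8 satisfied · (3,5)O 2/5 satisfied
Row 4: (4,1)X 3/4 satisfied · (4,2)O 2/7 not · (4,3)X 2/7 not · (4,4)O 4/8 satisfied · (4,5)X 2/5 satisfied
Row 5: (5,1)X 3/4 satisfied · (5,3)O 4/7 satisfied · (5,4)O 3/7 satisfied · (5,5)X 2/4 satisfied
Row 6: (6,1)X 2/2 satisfied · (6,2)X 2/4 satisfied · (6,3)O 2/4 satisfied · (6,4)X 1/4 not

(2,2), (4,2), (4,3), (6,4)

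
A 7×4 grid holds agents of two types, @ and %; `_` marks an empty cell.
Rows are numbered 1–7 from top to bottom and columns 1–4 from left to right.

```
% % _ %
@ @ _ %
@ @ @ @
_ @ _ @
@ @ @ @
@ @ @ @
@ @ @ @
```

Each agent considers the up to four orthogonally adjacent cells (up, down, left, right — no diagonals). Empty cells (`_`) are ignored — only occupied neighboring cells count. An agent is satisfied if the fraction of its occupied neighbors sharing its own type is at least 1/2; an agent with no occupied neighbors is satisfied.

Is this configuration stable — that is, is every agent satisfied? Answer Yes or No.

Yes

(1,1)% 1/2 ok
(1,2)% 1/2 ok
(1,4)% 1/1 ok
(2,1)@ 2/3 ok
(2,2)@ 2/3 ok
(2,4)% 1/2 ok
(3,1)@ 2/2 ok
(3,2)@ 4/4 ok
(3,3)@ 2/2 ok
(3,4)@ 2/3 ok
(4,2)@ 2/2 ok
(4,4)@ 2/2 ok
(5,1)@ 2/2 ok
(5,2)@ 4/4 ok
(5,3)@ 3/3 ok
(5,4)@ 3/3 ok
(6,1)@ 3/3 ok
(6,2)@ 4/4 ok
(6,3)@ 4/4 ok
(6,4)@ 3/3 ok
(7,1)@ 2/2 ok
(7,2)@ 3/3 ok
(7,3)@ 3/3 ok
(7,4)@ 2/2 ok
All meet the threshold, so the configuration is stable.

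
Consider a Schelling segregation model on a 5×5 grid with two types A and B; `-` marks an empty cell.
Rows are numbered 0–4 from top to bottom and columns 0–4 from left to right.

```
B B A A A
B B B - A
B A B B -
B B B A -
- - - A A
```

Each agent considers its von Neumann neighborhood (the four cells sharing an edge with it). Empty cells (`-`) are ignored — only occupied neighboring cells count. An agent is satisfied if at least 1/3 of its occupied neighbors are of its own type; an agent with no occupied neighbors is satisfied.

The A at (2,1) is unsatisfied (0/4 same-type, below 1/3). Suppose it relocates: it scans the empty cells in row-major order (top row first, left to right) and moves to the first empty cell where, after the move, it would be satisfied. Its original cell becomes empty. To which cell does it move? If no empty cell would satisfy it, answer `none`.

(1,3)

Vacating (2,1). Empty cells in order:
  (1,3): 2/4 same-type → satisfied — stop here.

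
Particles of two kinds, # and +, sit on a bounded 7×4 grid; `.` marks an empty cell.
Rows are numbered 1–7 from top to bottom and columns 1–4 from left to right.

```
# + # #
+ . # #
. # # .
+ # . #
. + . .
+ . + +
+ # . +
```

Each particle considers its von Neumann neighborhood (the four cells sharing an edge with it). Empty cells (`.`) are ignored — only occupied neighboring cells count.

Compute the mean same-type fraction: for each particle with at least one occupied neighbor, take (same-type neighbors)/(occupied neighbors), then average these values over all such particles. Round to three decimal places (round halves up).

(1,1)# 0/2
(1,2)+ 0/2
(1,3)# 2/3
(1,4)# 2/2
(2,1)+ 0/1
(2,3)# 3/3
(2,4)# 2/2
(3,2)# 2/2
(3,3)# 2/2
(4,1)+ 0/1
(4,2)# 1/3
(4,4)# — no occupied neighbors
(5,2)+ 0/1
(6,1)+ 1/1
(6,3)+ 1/1
(6,4)+ 2/2
(7,1)+ 1/2
(7,2)# 0/1
(7,4)+ 1/1
Sum over 18 particles: 0/2 + 0/2 + 2/3 + 2/2 + 0/1 + 3/3 + 2/2 + 2/2 + 2/2 + 0/1 + 1/3 + 0/1 + 1/1 + 1/1 + 2/2 + 1/2 + 0/1 + 1/1 = 21/2; mean = 21/2 ÷ 18 = 7/12 = 0.583333… → 0.583.

0.583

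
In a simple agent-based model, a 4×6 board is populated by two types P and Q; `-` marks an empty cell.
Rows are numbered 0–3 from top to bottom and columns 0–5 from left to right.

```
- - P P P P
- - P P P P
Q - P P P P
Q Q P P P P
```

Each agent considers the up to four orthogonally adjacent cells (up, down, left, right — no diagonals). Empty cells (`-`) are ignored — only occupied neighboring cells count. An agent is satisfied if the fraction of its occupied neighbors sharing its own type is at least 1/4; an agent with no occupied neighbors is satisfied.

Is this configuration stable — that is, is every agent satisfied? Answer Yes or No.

Yes

Row 0: (0,2)P 2/2 ✓ · (0,3)P 3/3 ✓ · (0,4)P 3/3 ✓ · (0,5)P 2/2 ✓
Row 1: (1,2)P 3/3 ✓ · (1,3)P 4/4 ✓ · (1,4)P 4/4 ✓ · (1,5)P 3/3 ✓
Row 2: (2,0)Q 1/1 ✓ · (2,2)P 3/3 ✓ · (2,3)P 4/4 ✓ · (2,4)P 4/4 ✓ · (2,5)P 3/3 ✓
Row 3: (3,0)Q 2/2 ✓ · (3,1)Q 1/2 ✓ · (3,2)P 2/3 ✓ · (3,3)P 3/3 ✓ · (3,4)P 3/3 ✓ · (3,5)P 2/2 ✓
All meet the threshold, so the configuration is stable.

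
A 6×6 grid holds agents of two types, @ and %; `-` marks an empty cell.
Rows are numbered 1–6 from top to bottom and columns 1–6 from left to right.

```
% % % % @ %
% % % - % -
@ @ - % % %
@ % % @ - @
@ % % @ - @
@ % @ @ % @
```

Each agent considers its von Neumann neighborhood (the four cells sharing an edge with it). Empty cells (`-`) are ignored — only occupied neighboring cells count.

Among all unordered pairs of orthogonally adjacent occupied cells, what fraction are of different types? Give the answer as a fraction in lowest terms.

Scan each occupied cell's neighbors to the right and below so each pair is counted once.
Row 1: %(1,1)–%(1,2)= %(1,1)–%(2,1)= %(1,2)–%(1,3)= %(1,2)–%(2,2)= %(1,3)–%(1,4)= %(1,3)–%(2,3)= %(1,4)–@(1,5)≠ @(1,5)–%(1,6)≠ @(1,5)–%(2,5)≠  → 3/9 unlike.
Row 2: %(2,1)–%(2,2)= %(2,1)–@(3,1)≠ %(2,2)–%(2,3)= %(2,2)–@(3,2)≠ %(2,5)–%(3,5)=  → 2/5 unlike.
Row 3: @(3,1)–@(3,2)= @(3,1)–@(4,1)= @(3,2)–%(4,2)≠ %(3,4)–%(3,5)= %(3,4)–@(4,4)≠ %(3,5)–%(3,6)= %(3,6)–@(4,6)≠  → 3/7 unlike.
Row 4: @(4,1)–%(4,2)≠ @(4,1)–@(5,1)= %(4,2)–%(4,3)= %(4,2)–%(5,2)= %(4,3)–@(4,4)≠ %(4,3)–%(5,3)= @(4,4)–@(5,4)= @(4,6)–@(5,6)=  → 2/8 unlike.
Row 5: @(5,1)–%(5,2)≠ @(5,1)–@(6,1)= %(5,2)–%(5,3)= %(5,2)–%(6,2)= %(5,3)–@(5,4)≠ %(5,3)–@(6,3)≠ @(5,4)–@(6,4)= @(5,6)–@(6,6)=  → 3/8 unlike.
Row 6: @(6,1)–%(6,2)≠ %(6,2)–@(6,3)≠ @(6,3)–@(6,4)= @(6,4)–%(6,5)≠ %(6,5)–@(6,6)≠  → 4/5 unlike.
Total adjacent occupied pairs: 42; unlike-type pairs: 17.
17/42 is already in lowest terms.

17/42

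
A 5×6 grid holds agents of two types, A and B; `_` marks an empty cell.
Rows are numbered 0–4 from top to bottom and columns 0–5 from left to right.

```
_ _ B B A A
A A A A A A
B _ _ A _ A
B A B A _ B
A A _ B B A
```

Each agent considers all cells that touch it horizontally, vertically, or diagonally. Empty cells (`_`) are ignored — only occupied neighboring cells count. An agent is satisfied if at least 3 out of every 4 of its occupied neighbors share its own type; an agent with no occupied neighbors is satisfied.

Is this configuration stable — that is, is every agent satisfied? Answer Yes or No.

(0,2)B 1/4 not
(0,3)B 1/5 not
(0,4)A 4/5 satisfied
(0,5)A 3/3 satisfied
(1,0)A 1/2 not
(1,1)A 2/4 not
(1,2)A 3/5 not
(1,3)A 4/6 not
(1,4)A 6/7 satisfied
(1,5)A 4/4 satisfied
(2,0)B 1/4 not
(2,3)A 4/5 satisfied
(2,5)A 2/3 not
(3,0)B 1/4 not
(3,1)A 2/5 not
(3,2)B 1/5 not
(3,3)A 1/4 not
(3,5)B 1/3 not
(4,0)A 2/3 not
(4,1)A 2/4 not
(4,3)B 2/3 not
(4,4)B 2/4 not
(4,5)A 0/2 not
For instance (0,2) has only 1/4 same-type neighbors, below 3/4.

No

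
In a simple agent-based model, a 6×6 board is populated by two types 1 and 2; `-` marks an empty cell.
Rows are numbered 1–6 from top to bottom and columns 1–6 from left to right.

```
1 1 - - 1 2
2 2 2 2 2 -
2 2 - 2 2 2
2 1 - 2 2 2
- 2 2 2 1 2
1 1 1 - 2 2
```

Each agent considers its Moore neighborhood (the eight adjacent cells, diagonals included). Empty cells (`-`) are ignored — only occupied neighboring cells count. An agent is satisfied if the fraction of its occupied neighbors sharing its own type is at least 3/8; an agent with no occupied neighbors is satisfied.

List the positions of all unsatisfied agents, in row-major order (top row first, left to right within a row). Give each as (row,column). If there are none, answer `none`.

(1,1), (1,2), (1,5), (4,2), (5,2), (5,5), (6,3)

(1,1)1 1/3 unhappy
(1,2)1 1/4 unhappy
(1,5)1 0/3 unhappy
(1,6)2 1/2 ok
(2,1)2 3/5 ok
(2,2)2 4/6 ok
(2,3)2 4/5 ok
(2,4)2 4/5 ok
(2,5)2 5/6 ok
(3,1)2 4/5 ok
(3,2)2 5/6 ok
(3,4)2 6/6 ok
(3,5)2 7/7 ok
(3,6)2 4/4 ok
(4,1)2 3/4 ok
(4,2)1 0/5 unhappy
(4,4)2 5/6 ok
(4,5)2 7/8 ok
(4,6)2 4/5 ok
(5,2)2 2/6 unhappy
(5,3)2 3/6 ok
(5,4)2 4/6 ok
(5,5)1 0/7 unhappy
(5,6)2 4/5 ok
(6,1)1 1/2 ok
(6,2)1 2/4 ok
(6,3)1 1/4 unhappy
(6,5)2 3/4 ok
(6,6)2 2/3 ok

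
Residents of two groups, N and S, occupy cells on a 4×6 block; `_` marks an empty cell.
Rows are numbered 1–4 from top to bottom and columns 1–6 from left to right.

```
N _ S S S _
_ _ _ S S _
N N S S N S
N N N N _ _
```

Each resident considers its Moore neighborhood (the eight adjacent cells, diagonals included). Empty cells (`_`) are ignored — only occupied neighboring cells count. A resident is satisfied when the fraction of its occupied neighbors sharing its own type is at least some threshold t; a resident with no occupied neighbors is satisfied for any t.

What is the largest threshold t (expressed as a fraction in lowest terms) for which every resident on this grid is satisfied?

Row 1: (1,1)N — no occupied neighbors · (1,3)S 2/2 · (1,4)S 4/4 · (1,5)S 3/3
Row 2: (2,4)S 6/7 · (2,5)S 5/6
Row 3: (3,1)N 3/3 · (3,2)N 4/5 · (3,3)S 2/6 · (3,4)S 3/6 · (3,5)N 1/5 · (3,6)S 1/2
Row 4: (4,1)N 3/3 · (4,2)N 4/5 · (4,3)N 3/5 · (4,4)N 2/4
The smallest same-type fraction is 1/5 at (3,5), which reduces to 1/5. Any threshold above that leaves this resident unsatisfied.

1/5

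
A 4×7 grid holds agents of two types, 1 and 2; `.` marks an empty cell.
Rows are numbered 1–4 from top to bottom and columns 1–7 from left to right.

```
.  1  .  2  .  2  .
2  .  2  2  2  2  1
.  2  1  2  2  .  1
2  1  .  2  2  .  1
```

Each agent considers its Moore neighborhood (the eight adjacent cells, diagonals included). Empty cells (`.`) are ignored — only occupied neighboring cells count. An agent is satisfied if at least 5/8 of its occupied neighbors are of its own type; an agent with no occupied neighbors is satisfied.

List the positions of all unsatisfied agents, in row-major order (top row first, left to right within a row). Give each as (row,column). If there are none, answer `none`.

(1,2), (2,1), (2,6), (2,7), (3,2), (3,3), (4,1), (4,2)

Row 1: (1,2)1 0/2 not · (1,4)2 3/3 satisfied · (1,6)2 2/3 satisfied
Row 2: (2,1)2 1/2 not · (2,3)2 4/6 satisfied · (2,4)2 5/6 satisfied · (2,5)2 6/6 satisfied · (2,6)2 3/5 not · (2,7)1 1/3 not
Row 3: (3,2)2 3/5 not · (3,3)1 1/6 not · (3,4)2 6/7 satisfied · (3,5)2 6/6 satisfied · (3,7)1 2/3 satisfied
Row 4: (4,1)2 1/2 not · (4,2)1 1/3 not · (4,4)2 3/4 satisfied · (4,5)2 3/3 satisfied · (4,7)1 1/1 satisfied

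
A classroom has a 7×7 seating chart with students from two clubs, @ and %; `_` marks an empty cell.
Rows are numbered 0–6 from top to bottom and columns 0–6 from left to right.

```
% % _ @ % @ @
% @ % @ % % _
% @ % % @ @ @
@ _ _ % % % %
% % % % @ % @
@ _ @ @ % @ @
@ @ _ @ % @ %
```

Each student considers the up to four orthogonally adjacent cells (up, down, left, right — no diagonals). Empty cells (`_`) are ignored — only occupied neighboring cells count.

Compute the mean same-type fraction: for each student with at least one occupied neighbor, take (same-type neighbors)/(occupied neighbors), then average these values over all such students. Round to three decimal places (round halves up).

0.484

(0,0)% 2/2
(0,1)% 1/2
(0,3)@ 1/2
(0,4)% 1/3
(0,5)@ 1/3
(0,6)@ 1/1
(1,0)% 2/3
(1,1)@ 1/4
(1,2)% 1/3
(1,3)@ 1/4
(1,4)% 2/4
(1,5)% 1/3
(2,0)% 1/3
(2,1)@ 1/3
(2,2)% 2/3
(2,3)% 2/4
(2,4)@ 1/4
(2,5)@ 2/4
(2,6)@ 1/2
(3,0)@ 0/2
(3,3)% 3/3
(3,4)% 2/4
(3,5)% 3/4
(3,6)% 1/3
(4,0)% 1/3
(4,1)% 2/2
(4,2)% 2/3
(4,3)% 2/4
(4,4)@ 0/4
(4,5)% 1/4
(4,6)@ 1/3
(5,0)@ 1/2
(5,2)@ 1/2
(5,3)@ 2/4
(5,4)% 1/4
(5,5)@ 2/4
(5,6)@ 2/3
(6,0)@ 2/2
(6,1)@ 1/1
(6,3)@ 1/2
(6,4)% 1/3
(6,5)@ 1/3
(6,6)% 0/2
Sum over 43 students: 2/2 + 1/2 + 1/2 + 1/3 + 1/3 + 1/1 + 2/3 + 1/4 + 1/3 + 1/4 + 2/4 + 1/3 + 1/3 + 1/3 + 2/3 + 2/4 + 1/4 + 2/4 + 1/2 + 0/2 + 3/3 + 2/4 + 3/4 + 1/3 + 1/3 + 2/2 + 2/3 + 2/4 + 0/4 + 1/4 + 1/3 + 1/2 + 1/2 + 2/4 + 1/4 + 2/4 + 2/3 + 2/2 + 1/1 + 1/2 + 1/3 + 1/3 + 0/2 = 125/6; mean = 125/6 ÷ 43 = 125/258 = 0.484496… → 0.484.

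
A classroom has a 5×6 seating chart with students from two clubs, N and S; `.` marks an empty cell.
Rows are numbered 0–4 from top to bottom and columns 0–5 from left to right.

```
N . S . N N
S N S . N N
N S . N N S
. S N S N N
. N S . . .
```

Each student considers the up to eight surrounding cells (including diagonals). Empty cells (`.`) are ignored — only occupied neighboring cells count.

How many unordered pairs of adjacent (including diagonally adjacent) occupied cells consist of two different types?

Scan each occupied cell's neighbors to the right and below (and the two forward diagonals) so each pair is counted once.
Row 0: N(0,0)–S(1,0)≠ N(0,0)–N(1,1)= S(0,2)–S(1,2)= S(0,2)–N(1,1)≠ N(0,4)–N(0,5)= N(0,4)–N(1,4)= N(0,4)–N(1,5)= N(0,5)–N(1,5)= N(0,5)–N(1,4)=  → 2/9 unlike.
Row 1: S(1,0)–N(1,1)≠ S(1,0)–N(2,0)≠ S(1,0)–S(2,1)= N(1,1)–S(1,2)≠ N(1,1)–S(2,1)≠ N(1,1)–N(2,0)= S(1,2)–N(2,3)≠ S(1,2)–S(2,1)= N(1,4)–N(1,5)= N(1,4)–N(2,4)= N(1,4)–S(2,5)≠ N(1,4)–N(2,3)= N(1,5)–S(2,5)≠ N(1,5)–N(2,4)=  → 7/14 unlike.
Row 2: N(2,0)–S(2,1)≠ N(2,0)–S(3,1)≠ S(2,1)–S(3,1)= S(2,1)–N(3,2)≠ N(2,3)–N(2,4)= N(2,3)–S(3,3)≠ N(2,3)–N(3,4)= N(2,3)–N(3,2)= N(2,4)–S(2,5)≠ N(2,4)–N(3,4)= N(2,4)–N(3,5)= N(2,4)–S(3,3)≠ S(2,5)–N(3,5)≠ S(2,5)–N(3,4)≠  → 8/14 unlike.
Row 3: S(3,1)–N(3,2)≠ S(3,1)–N(4,1)≠ S(3,1)–S(4,2)= N(3,2)–S(3,3)≠ N(3,2)–S(4,2)≠ N(3,2)–N(4,1)= S(3,3)–N(3,4)≠ S(3,3)–S(4,2)= N(3,4)–N(3,5)=  → 5/9 unlike.
Row 4: N(4,1)–S(4,2)≠  → 1/1 unlike.
Total adjacent occupied pairs: 47; unlike-type pairs: 23.

23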